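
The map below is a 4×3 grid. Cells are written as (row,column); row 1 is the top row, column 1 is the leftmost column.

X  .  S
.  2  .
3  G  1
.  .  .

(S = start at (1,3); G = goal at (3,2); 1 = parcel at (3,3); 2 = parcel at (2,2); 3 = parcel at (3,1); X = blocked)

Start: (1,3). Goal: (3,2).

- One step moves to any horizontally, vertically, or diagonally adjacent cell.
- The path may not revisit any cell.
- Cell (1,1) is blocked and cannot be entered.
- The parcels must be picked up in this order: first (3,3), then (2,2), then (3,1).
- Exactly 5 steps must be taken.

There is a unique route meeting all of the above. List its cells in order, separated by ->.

(1,3) -> (2,3) -> (3,3) -> (2,2) -> (3,1) -> (3,2)

The waypoints must appear in the order (3,3), (2,2), (3,1), with no cell reused.
Route from (1,3): down 2 to (3,3), up-left 1 to (2,2), down-left 1 to (3,1), right 1 to (3,2) — 5 moves in all.
Check: order respected (1 at step 2, 2 at step 3, 3 at step 4); 5 moves as required.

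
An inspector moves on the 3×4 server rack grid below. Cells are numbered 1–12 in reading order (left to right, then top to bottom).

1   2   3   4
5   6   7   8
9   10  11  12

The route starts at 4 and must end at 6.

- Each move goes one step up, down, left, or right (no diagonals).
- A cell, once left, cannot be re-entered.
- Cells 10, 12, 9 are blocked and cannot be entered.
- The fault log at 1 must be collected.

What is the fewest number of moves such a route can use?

5

Any route passes through 1 somewhere between 4 and 6. Summing Manhattan distances along the two legs (4 → 1 → 6) gives a lower bound of 3 + 2 = 5 moves.
A route of 5 moves achieves this: 4 → 3 → 2 → 1 → 5 → 6.
Since 5 matches the lower bound, it is optimal.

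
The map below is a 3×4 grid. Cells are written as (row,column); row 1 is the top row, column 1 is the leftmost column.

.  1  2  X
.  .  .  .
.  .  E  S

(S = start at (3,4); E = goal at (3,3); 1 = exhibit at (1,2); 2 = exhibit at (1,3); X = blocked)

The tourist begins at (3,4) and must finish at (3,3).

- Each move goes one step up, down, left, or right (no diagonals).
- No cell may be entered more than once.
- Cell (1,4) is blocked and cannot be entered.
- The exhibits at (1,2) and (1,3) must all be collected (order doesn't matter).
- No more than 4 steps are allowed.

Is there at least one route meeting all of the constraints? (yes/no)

no

Even ignoring the no-revisit rule, getting from (3,4) to (3,3), taking the cheapest ordering (3,4) → (1,2) → (1,3) → (3,3) needs at least 4 + 1 + 2 = 7 moves (Manhattan distance per leg), which exceeds the 4-move limit.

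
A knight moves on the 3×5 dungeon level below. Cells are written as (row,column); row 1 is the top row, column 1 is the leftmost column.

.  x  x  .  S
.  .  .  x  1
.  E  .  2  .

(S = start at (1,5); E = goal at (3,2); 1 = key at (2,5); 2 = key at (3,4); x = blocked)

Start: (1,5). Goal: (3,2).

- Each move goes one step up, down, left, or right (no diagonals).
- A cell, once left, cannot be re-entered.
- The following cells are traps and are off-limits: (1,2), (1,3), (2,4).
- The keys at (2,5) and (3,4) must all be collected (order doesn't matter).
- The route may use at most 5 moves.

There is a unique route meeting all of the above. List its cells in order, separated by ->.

(1,5) -> (2,5) -> (3,5) -> (3,4) -> (3,3) -> (3,2)

Any route must reach (2,5) and (3,4) and still end at (3,2) within 5 moves, so the order of the required stops is forced.
Route from (1,5): 2× down (reaching (3,5)), 3× left (reaching (3,2)) — 5 moves in all.
Check: all required cells visited; 5 ≤ 5 moves.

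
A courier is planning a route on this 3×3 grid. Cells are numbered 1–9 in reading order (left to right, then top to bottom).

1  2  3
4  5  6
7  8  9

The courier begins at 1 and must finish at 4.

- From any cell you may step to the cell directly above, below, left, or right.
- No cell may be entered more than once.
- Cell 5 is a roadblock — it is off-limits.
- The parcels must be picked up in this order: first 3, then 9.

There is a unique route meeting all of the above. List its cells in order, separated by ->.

The waypoints must appear in the order 3, 9, with no cell reused.
Route from 1: 2× right (reaching 3), 2× down (reaching 9), 2× left (reaching 7), up to 4 — 7 moves in all.
Check: order respected (3 at step 2, 9 at step 4).

1 -> 2 -> 3 -> 6 -> 9 -> 8 -> 7 -> 4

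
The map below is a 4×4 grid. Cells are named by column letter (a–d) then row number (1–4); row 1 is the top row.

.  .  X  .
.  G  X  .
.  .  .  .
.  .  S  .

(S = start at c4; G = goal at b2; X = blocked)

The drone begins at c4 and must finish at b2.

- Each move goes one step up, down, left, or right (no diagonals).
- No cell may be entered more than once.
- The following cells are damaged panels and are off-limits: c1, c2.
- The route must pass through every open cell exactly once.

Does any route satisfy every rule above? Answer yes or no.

Cell d1 has only one open neighbour but is neither the start nor the goal, so a Hamiltonian route would have to both enter and leave it through the same neighbour — impossible without revisiting.

no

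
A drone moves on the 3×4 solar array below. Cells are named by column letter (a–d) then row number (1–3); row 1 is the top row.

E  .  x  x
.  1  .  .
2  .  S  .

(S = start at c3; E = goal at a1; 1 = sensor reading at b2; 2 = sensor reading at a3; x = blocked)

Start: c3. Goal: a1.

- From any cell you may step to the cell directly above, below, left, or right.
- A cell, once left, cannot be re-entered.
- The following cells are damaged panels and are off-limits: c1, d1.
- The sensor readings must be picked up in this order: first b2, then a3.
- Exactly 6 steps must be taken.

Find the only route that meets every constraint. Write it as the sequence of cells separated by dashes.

c3 - c2 - b2 - b3 - a3 - a2 - a1

The waypoints must appear in the order b2, a3, with no cell reused.
Route from c3: up to c2, left to b2, down to b3, left to a3, 2× up (reaching a1) — 6 moves in all.
Check: order respected (1 at step 2, 2 at step 4); 6 moves as required.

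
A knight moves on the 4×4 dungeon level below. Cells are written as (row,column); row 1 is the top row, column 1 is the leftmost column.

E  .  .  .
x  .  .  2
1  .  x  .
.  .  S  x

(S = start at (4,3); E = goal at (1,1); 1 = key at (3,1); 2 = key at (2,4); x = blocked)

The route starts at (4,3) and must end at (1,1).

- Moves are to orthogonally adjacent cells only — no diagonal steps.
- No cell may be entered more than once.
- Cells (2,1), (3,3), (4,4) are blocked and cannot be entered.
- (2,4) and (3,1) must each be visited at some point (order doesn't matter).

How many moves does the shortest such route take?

Any route passes through (2,4) and (3,1) in some order between (4,3) and (1,1). Summing Manhattan distances along each leg and taking the cheapest ordering ((4,3) → (2,4) → (3,1) → (1,1)) gives a lower bound of 3 + 4 + 2 = 9 moves.
That bound ignores the blocked cells. Measuring each leg by the fewest moves that actually steer around them ((4,3)→(3,1): 3; (3,1)→(2,4): 4; (2,4)→(1,1): 4) raises the lower bound to 11.
A route of 11 moves exists: (4,3) → (4,2) → (4,1) → (3,1) → (3,2) → (2,2) → (2,3) → (2,4) → (1,4) → (1,3) → (1,2) → (1,1).
Since 11 matches that lower bound, it is optimal.

11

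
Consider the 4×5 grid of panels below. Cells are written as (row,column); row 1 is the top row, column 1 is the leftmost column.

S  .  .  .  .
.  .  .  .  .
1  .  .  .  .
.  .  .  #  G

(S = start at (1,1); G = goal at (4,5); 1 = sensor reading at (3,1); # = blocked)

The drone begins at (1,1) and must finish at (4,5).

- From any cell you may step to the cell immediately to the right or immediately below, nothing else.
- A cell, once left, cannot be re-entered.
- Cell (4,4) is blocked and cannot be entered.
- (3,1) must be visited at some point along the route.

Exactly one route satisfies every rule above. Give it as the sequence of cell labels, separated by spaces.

(1,1) (2,1) (3,1) (3,2) (3,3) (3,4) (3,5) (4,5)

Moves only go right or down, so the column and row indices never decrease.
Route from (1,1): 2× down (reaching (3,1)), 4× right (reaching (3,5)), down to (4,5) — 7 moves in all.
Check: all required cells visited.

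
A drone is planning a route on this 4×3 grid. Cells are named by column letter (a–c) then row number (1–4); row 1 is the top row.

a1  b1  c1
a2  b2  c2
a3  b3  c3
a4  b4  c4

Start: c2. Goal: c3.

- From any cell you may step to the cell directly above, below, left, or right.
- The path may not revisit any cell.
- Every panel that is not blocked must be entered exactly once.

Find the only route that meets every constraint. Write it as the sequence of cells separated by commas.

c2, c1, b1, a1, a2, b2, b3, a3, a4, b4, c4, c3

Need to visit all 12 open cells exactly once, starting at c2 and ending at c3.
Cell a1 has only two open neighbours (a2 and b1), so the path must pass straight through it: one of those is the cell it's entered from and the other is where it exits.
Route from c2: up 1 to c1, left 2 to a1, down 1 to a2, right 1 to b2, down 1 to b3, left 1 to a3, down 1 to a4, right 2 to c4, up 1 to c3 — 11 moves in all.
Check: all 12 open cells covered.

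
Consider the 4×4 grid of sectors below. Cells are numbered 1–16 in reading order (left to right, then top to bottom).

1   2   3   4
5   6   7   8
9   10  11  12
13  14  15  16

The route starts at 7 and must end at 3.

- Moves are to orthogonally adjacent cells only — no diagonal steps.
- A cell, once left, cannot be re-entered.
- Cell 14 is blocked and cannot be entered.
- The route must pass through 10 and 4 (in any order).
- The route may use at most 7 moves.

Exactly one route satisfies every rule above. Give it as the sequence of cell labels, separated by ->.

The 7-move cap with required stops at 10, 4 leaves no slack for detours.
Route from 7: left 1 to 6, down 1 to 10, right 2 to 12, up 2 to 4, left 1 to 3 — 7 moves in all.
Check: all required cells visited; 7 ≤ 7 moves.

7 -> 6 -> 10 -> 11 -> 12 -> 8 -> 4 -> 3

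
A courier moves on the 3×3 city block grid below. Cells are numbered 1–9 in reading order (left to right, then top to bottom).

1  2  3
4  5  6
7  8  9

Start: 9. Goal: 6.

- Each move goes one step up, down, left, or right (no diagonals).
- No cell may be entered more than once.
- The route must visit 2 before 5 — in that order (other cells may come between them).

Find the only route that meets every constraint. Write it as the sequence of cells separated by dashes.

9 - 8 - 7 - 4 - 1 - 2 - 5 - 6

The waypoints must appear in the order 2, 5, with no cell reused.
Route from 9: 2× left (reaching 7), 2× up (reaching 1), right to 2, down to 5, right to 6 — 7 moves in all.
Check: order respected (2 at step 5, 5 at step 6).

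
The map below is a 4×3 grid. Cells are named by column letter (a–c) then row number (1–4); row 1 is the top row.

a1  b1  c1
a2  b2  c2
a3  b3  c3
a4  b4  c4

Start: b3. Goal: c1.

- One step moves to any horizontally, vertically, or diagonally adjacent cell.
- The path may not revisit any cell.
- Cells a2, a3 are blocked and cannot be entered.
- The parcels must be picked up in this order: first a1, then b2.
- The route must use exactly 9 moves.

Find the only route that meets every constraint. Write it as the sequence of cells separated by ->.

b3 -> a4 -> b4 -> c4 -> c3 -> c2 -> b1 -> a1 -> b2 -> c1

The waypoints must appear in the order a1, b2, with no cell reused.
Route from b3: down-left 1 to a4, right 2 to c4, up 2 to c2, up-left 1 to b1, left 1 to a1, down-right 1 to b2, up-right 1 to c1 — 9 moves in all.
Check: order respected (a1 at step 7, b2 at step 8); 9 moves as required.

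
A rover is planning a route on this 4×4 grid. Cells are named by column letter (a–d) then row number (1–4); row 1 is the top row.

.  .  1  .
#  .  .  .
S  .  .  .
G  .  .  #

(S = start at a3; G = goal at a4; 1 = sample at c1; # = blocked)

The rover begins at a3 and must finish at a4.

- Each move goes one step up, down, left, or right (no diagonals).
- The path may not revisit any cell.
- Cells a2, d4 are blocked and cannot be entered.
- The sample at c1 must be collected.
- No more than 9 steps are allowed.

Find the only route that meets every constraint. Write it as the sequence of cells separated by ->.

Any route must reach c1 and still end at a4 within 9 moves, so the order of the required stops is forced.
Route from a3: right to b3, 2× up (reaching b1), right to c1, 3× down (reaching c4), 2× left (reaching a4) — 9 moves in all.
Check: all required cells visited; 9 ≤ 9 moves.

a3 -> b3 -> b2 -> b1 -> c1 -> c2 -> c3 -> c4 -> b4 -> a4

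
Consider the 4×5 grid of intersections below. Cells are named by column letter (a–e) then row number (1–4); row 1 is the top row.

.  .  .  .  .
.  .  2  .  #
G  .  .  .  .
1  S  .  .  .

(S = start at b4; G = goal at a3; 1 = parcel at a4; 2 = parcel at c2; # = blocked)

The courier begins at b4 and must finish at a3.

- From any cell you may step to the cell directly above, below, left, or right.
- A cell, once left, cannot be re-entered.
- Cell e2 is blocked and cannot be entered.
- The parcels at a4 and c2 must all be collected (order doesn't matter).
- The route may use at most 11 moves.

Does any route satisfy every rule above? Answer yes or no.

no

Exhausting the options from b4, every branch either dead-ends against blocked cells, would have to re-enter a cell already used, runs past the 11-move limit, or reaches the goal with a constraint still unmet.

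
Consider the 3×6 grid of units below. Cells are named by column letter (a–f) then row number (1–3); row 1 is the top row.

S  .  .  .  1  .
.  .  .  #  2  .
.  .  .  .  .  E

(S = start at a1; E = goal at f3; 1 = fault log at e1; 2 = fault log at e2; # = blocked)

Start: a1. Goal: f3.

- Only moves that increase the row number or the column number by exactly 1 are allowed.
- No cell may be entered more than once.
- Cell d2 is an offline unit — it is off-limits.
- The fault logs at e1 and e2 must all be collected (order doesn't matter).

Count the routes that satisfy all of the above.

2

A right/down-only route from a1 to f3 makes exactly 2 down-moves and 5 right-moves in some order.
With no other constraints that would be C(7,2) = 21 routes.
A monotone route can only reach the required cells in the order e1, e2, so split there and multiply the segment counts (each segment already excludes blocked cells): a1→e1: 1; e1→e2: 1; e2→f3: 2; product = 2.
That gives 2 routes.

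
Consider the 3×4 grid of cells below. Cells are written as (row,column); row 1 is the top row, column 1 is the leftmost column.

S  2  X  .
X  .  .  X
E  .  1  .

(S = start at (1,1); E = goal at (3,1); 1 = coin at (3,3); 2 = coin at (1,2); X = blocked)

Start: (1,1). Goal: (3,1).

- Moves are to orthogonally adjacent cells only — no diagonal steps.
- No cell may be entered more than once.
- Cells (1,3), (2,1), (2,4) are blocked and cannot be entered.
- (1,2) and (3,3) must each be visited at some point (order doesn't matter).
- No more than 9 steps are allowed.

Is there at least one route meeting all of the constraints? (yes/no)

One route that works: (1,1) → (1,2) → (2,2) → (2,3) → (3,3) → (3,2) → (3,1).

yes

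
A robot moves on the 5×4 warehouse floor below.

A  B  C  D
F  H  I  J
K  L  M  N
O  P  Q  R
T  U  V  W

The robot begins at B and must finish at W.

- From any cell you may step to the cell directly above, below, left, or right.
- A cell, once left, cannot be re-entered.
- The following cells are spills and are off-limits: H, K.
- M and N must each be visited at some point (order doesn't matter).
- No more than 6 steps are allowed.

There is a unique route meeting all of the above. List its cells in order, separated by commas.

The budget equals the shortest possible length, so every move has to be on a shortest route through the required cells.
Route from B: right 1 to C, down 2 to M, right 1 to N, down 2 to W — 6 moves in all.
Check: all required cells visited; 6 ≤ 6 moves.

B, C, I, M, N, R, W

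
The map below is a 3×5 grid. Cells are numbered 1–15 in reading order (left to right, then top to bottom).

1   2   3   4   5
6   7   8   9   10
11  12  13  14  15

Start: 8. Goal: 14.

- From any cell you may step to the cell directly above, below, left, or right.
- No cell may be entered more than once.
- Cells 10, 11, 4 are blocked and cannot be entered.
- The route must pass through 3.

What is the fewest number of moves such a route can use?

6

Any route passes through 3 somewhere between 8 and 14. Summing Manhattan distances along the two legs (8 → 3 → 14) gives a lower bound of 1 + 3 = 4 moves.
The shortest route satisfying every rule uses 6 moves: 8 → 3 → 2 → 7 → 12 → 13 → 14.
The bound of 4 isn't tight here; checking systematically, no route of length 4 through 5 satisfies every constraint, so 6 is the minimum.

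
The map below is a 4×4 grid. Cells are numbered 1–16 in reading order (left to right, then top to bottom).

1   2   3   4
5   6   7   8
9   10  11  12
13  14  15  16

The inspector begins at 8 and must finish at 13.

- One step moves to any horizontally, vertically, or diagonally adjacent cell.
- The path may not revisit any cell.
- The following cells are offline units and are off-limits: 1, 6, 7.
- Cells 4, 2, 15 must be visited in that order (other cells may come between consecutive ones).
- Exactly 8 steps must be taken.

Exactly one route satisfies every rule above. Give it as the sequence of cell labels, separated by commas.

8, 4, 3, 2, 5, 10, 15, 14, 13

The waypoints must appear in the order 4, 2, 15, with no cell reused.
Route from 8: up 1 to 4, left 2 to 2, down-left 1 to 5, down-right 2 to 15, left 2 to 13 — 8 moves in all.
Check: order respected (4 at step 1, 2 at step 3, 15 at step 6); 8 moves as required.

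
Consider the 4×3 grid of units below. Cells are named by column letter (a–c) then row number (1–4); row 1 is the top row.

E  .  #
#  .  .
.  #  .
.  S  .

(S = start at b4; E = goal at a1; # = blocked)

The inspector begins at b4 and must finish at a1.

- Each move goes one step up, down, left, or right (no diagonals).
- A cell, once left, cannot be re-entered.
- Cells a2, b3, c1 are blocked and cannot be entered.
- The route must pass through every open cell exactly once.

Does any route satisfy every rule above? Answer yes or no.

Cell a3 has only one open neighbour but is neither the start nor the goal, so a Hamiltonian route would have to both enter and leave it through the same neighbour — impossible without revisiting.

no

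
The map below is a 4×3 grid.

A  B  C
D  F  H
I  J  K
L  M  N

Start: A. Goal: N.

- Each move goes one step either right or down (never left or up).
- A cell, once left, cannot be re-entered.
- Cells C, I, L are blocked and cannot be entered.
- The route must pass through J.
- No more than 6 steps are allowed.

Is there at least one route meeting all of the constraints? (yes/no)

yes

One route that works: A → D → F → J → M → N.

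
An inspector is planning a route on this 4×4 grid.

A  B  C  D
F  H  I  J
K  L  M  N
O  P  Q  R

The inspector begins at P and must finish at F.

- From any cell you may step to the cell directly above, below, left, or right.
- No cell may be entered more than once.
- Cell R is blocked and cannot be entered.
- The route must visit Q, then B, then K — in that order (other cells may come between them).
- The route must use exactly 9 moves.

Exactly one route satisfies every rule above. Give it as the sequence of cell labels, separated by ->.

The waypoints must appear in the order Q, B, K, with no cell reused.
Route from P: right 1 to Q, up 3 to C, left 1 to B, down 2 to L, left 1 to K, up 1 to F — 9 moves in all.
Check: order respected (Q at step 1, B at step 5, K at step 8); 9 moves as required.

P -> Q -> M -> I -> C -> B -> H -> L -> K -> F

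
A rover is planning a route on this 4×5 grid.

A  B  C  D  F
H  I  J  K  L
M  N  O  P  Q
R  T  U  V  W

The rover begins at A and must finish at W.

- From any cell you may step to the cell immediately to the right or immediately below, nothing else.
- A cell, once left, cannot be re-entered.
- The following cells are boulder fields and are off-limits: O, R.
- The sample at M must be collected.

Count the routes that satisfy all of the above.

A right/down-only route from A to W makes exactly 3 down-moves and 4 right-moves in some order.
With no other constraints that would be C(7,3) = 35 routes.
Split at M and multiply the segment counts (each segment already excludes blocked cells): A→M: 1; M→W: 1; product = 1.
That gives 1 route.

1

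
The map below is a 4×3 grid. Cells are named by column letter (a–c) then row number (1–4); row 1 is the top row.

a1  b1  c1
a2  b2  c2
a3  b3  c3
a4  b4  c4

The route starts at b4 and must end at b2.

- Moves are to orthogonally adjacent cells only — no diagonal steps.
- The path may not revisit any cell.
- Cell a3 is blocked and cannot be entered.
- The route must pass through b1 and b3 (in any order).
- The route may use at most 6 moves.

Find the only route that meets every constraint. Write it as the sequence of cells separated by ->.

b4 -> b3 -> c3 -> c2 -> c1 -> b1 -> b2

The 6-move cap with required stops at b1, b3 leaves no slack for detours.
Route from b4: up to b3, right to c3, 2× up (reaching c1), left to b1, down to b2 — 6 moves in all.
Check: all required cells visited; 6 ≤ 6 moves.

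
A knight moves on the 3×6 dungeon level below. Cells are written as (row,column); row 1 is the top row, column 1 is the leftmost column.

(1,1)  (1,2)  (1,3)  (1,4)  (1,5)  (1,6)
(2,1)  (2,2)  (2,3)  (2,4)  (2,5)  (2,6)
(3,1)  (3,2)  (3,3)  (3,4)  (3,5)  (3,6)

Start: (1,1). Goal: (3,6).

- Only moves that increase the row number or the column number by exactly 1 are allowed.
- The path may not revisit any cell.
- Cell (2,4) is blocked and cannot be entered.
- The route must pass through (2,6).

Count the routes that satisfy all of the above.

2

A right/down-only route from (1,1) to (3,6) makes exactly 2 down-moves and 5 right-moves in some order.
With no other constraints that would be C(7,2) = 21 routes.
Split at (2,6) and multiply the segment counts (each segment already excludes blocked cells): (1,1)→(2,6): 2; (2,6)→(3,6): 1; product = 2.
That gives 2 routes.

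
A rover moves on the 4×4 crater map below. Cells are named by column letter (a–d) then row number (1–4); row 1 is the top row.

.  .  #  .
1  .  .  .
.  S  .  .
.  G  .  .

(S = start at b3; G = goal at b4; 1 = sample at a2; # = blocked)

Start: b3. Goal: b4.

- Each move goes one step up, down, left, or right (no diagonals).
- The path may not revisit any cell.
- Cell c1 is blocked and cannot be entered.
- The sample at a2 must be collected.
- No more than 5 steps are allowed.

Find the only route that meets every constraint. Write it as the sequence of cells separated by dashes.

The budget equals the shortest possible length, so every move has to be on a shortest route through the required cells.
Route from b3: up to b2, left to a2, 2× down (reaching a4), right to b4 — 5 moves in all.
Check: all required cells visited; 5 ≤ 5 moves.

b3 - b2 - a2 - a3 - a4 - b4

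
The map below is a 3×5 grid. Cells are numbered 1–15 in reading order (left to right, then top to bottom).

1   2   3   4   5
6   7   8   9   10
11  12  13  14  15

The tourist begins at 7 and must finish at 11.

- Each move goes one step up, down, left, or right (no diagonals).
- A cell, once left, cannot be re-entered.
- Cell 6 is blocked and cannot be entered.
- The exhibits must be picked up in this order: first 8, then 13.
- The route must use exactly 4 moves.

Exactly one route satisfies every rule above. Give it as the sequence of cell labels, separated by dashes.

The waypoints must appear in the order 8, 13, with no cell reused.
Route from 7: right to 8, down to 13, 2× left (reaching 11) — 4 moves in all.
Check: order respected (8 at step 1, 13 at step 2); 4 moves as required.

7 - 8 - 13 - 12 - 11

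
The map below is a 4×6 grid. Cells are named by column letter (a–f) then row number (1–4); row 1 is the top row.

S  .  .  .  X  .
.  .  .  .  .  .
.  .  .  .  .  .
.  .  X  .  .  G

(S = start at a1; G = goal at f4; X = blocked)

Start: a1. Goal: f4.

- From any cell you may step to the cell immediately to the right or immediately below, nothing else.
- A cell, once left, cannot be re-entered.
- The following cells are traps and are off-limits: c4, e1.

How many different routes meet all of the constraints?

A right/down-only route from a1 to f4 makes exactly 3 down-moves and 5 right-moves in some order.
With no other constraints that would be C(8,3) = 56 routes.
Subtract routes through each blocked cell (inclusion–exclusion for overlaps): − through e1: 4 − through c4: 10 → 42.
That gives 42 routes.

42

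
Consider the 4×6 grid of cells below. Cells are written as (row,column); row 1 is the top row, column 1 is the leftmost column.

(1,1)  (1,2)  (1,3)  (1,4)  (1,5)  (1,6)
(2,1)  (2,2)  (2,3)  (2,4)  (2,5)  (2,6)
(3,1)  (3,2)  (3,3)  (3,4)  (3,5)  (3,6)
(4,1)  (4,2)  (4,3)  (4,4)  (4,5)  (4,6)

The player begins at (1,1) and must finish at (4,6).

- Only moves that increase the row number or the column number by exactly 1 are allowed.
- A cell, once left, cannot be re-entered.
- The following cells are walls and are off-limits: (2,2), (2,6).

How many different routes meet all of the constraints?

22

A right/down-only route from (1,1) to (4,6) makes exactly 3 down-moves and 5 right-moves in some order.
With no other constraints that would be C(8,3) = 56 routes.
Subtract routes through each blocked cell (inclusion–exclusion for overlaps): − through (2,2): 30 − through (2,6): 6 + through (2,2)&(2,6): 2 → 22.
That gives 22 routes.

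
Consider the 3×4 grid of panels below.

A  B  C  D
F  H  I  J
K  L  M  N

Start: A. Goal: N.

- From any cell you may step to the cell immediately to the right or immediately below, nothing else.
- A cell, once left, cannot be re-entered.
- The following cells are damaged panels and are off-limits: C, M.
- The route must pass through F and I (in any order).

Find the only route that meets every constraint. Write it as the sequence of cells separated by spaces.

A F H I J N

Moves only go right or down, so the column and row indices never decrease.
Route from A: down to F, 3× right (reaching J), down to N — 5 moves in all.
Check: all required cells visited.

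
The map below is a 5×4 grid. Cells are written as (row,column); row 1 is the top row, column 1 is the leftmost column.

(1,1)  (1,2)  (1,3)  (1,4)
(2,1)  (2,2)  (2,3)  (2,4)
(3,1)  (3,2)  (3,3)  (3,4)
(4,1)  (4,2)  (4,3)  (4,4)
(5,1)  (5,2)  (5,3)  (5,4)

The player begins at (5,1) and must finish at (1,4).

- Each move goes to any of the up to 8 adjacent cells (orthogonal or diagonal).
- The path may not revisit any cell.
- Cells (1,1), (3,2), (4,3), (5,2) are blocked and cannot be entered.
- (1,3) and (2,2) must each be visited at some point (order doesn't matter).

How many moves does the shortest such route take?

Any route passes through (1,3) and (2,2) in some order between (5,1) and (1,4). Summing Chebyshev distances along each leg and taking the cheapest ordering ((5,1) → (2,2) → (1,3) → (1,4)) gives a lower bound of 3 + 1 + 1 = 5 moves.
A route of 5 moves achieves this: (5,1) → (4,1) → (3,1) → (2,2) → (1,3) → (1,4).
Since 5 matches the lower bound, it is optimal.

5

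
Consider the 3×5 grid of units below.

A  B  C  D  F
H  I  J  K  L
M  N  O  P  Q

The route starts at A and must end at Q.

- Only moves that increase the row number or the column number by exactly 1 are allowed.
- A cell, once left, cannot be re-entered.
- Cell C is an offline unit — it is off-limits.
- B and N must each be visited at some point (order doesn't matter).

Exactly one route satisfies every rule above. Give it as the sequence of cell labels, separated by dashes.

Moves only go right or down, so the column and row indices never decrease.
Route from A: right to B, 2× down (reaching N), 3× right (reaching Q) — 6 moves in all.
Check: all required cells visited.

A - B - I - N - O - P - Q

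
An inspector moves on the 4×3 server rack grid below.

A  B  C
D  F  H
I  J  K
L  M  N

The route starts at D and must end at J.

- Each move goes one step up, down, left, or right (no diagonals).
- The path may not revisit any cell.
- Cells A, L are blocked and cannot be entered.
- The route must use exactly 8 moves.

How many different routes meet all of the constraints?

Need simple routes of exactly 8 moves from D to J (Manhattan distance 2, so 3 moves are spent on a detour and 3 undoing it).
Enumerating: D F B C H K N M J.
That gives 1 route.

1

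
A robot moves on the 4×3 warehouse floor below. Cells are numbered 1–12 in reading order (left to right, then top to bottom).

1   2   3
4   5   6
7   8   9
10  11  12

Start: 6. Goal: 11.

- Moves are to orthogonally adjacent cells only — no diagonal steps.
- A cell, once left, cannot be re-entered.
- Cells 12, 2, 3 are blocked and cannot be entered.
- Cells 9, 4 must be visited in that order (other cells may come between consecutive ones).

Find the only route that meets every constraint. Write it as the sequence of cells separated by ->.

The waypoints must appear in the order 9, 4, with no cell reused.
Route from 6: down to 9, left to 8, up to 5, left to 4, 2× down (reaching 10), right to 11 — 7 moves in all.
Check: order respected (9 at step 1, 4 at step 4).

6 -> 9 -> 8 -> 5 -> 4 -> 7 -> 10 -> 11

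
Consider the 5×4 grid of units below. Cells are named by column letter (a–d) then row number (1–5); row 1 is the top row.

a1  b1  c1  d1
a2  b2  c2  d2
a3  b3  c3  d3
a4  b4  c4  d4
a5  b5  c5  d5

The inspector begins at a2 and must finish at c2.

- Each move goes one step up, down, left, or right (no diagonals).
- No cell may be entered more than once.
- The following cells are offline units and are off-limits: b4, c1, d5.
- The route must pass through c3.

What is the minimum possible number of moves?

Any route passes through c3 somewhere between a2 and c2. Summing Manhattan distances along the two legs (a2 → c3 → c2) gives a lower bound of 3 + 1 = 4 moves.
A route of 4 moves achieves this: a2 → a3 → b3 → c3 → c2.
Since 4 matches the lower bound, it is optimal.

4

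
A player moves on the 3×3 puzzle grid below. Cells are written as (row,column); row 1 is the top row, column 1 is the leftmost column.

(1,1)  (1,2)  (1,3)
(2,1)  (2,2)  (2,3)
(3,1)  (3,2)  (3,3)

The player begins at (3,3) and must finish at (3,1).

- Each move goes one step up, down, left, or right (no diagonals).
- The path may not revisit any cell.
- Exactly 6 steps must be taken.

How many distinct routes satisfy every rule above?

Need simple routes of exactly 6 moves from (3,3) to (3,1) (Manhattan distance 2, so 2 moves are spent on a detour and 2 undoing it).
Enumerating: (3,3) (2,3) (1,3) (1,2) (2,2) (3,2) (3,1) | (3,3) (2,3) (1,3) (1,2) (2,2) (2,1) (3,1) | (3,3) (2,3) (1,3) (1,2) (1,1) (2,1) (3,1) | (3,3) (2,3) (2,2) (1,2) (1,1) (2,1) (3,1) | (3,3) (3,2) (2,2) (1,2) (1,1) (2,1) (3,1).
That gives 5 routes.

5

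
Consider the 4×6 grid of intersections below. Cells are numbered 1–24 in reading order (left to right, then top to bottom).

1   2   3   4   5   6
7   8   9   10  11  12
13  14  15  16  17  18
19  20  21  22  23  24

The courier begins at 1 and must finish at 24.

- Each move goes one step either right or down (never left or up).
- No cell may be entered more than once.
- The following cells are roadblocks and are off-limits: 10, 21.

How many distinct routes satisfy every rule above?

22

A right/down-only route from 1 to 24 makes exactly 3 down-moves and 5 right-moves in some order.
With no other constraints that would be C(8,3) = 56 routes.
Subtract routes through each blocked cell (inclusion–exclusion for overlaps): − through 10: 24 − through 21: 10 → 22.
That gives 22 routes.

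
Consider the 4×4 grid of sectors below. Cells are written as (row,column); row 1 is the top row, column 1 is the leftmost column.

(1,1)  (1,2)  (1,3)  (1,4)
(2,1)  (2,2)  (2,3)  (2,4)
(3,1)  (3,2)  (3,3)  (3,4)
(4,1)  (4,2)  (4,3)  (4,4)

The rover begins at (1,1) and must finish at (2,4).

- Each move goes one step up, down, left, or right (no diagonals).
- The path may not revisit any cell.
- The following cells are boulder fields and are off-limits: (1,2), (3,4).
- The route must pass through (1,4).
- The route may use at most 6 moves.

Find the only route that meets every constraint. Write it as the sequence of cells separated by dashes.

(1,1) - (2,1) - (2,2) - (2,3) - (1,3) - (1,4) - (2,4)

The 6-move cap with required stops at (1,4) leaves no slack for detours.
Route from (1,1): down 1 to (2,1), right 2 to (2,3), up 1 to (1,3), right 1 to (1,4), down 1 to (2,4) — 6 moves in all.
Check: all required cells visited; 6 ≤ 6 moves.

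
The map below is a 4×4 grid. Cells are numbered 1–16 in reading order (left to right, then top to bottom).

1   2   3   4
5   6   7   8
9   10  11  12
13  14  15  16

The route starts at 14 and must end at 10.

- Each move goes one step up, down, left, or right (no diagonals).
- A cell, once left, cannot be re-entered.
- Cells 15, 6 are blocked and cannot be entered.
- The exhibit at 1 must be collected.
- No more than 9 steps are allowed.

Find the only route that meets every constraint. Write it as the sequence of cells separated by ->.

The 9-move cap with required stops at 1 leaves no slack for detours.
Route from 14: left to 13, 3× up (reaching 1), 2× right (reaching 3), 2× down (reaching 11), left to 10 — 9 moves in all.
Check: all required cells visited; 9 ≤ 9 moves.

14 -> 13 -> 9 -> 5 -> 1 -> 2 -> 3 -> 7 -> 11 -> 10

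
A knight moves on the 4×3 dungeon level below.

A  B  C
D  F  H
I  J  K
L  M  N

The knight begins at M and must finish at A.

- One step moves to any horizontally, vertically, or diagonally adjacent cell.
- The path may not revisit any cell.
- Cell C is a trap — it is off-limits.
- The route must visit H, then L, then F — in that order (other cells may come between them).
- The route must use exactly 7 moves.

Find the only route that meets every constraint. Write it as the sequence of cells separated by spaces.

M K H J L I F A

The waypoints must appear in the order H, L, F, with no cell reused.
Route from M: up-right 1 to K, up 1 to H, down-left 2 to L, up 1 to I, up-right 1 to F, up-left 1 to A — 7 moves in all.
Check: order respected (H at step 2, L at step 4, F at step 6); 7 moves as required.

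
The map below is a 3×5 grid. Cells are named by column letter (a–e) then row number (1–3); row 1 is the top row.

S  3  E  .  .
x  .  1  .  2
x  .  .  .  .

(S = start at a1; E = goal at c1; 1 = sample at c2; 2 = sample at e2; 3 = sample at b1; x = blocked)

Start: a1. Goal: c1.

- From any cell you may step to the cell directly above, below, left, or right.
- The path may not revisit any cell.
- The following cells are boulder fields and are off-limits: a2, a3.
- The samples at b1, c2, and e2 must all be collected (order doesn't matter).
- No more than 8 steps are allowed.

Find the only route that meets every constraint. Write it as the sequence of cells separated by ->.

a1 -> b1 -> b2 -> c2 -> d2 -> e2 -> e1 -> d1 -> c1

The budget equals the shortest possible length, so every move has to be on a shortest route through the required cells.
Route from a1: right 1 to b1, down 1 to b2, right 3 to e2, up 1 to e1, left 2 to c1 — 8 moves in all.
Check: all required cells visited; 8 ≤ 8 moves.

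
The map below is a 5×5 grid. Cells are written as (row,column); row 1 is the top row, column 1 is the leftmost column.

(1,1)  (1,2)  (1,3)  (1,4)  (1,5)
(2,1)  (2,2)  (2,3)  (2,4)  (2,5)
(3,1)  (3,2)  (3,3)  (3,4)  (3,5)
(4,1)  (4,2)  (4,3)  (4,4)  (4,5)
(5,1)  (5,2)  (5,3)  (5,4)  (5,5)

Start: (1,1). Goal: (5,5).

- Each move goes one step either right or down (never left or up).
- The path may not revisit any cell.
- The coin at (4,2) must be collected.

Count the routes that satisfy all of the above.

A right/down-only route from (1,1) to (5,5) makes exactly 4 down-moves and 4 right-moves in some order.
With no other constraints that would be C(8,4) = 70 routes.
Split at (4,2) and multiply the segment counts: (1,1)→(4,2): 4; (4,2)→(5,5): 4; product = 16.
That gives 16 routes.

16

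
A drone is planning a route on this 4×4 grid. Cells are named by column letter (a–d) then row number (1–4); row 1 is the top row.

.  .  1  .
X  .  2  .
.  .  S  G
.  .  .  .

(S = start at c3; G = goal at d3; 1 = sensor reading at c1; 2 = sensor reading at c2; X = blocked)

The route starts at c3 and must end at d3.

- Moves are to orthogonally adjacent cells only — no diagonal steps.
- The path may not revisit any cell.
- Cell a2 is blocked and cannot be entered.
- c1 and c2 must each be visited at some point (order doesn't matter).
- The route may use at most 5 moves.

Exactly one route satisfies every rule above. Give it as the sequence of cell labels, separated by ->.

c3 -> c2 -> c1 -> d1 -> d2 -> d3

The budget equals the shortest possible length, so every move has to be on a shortest route through the required cells.
Route from c3: 2× up (reaching c1), right to d1, 2× down (reaching d3) — 5 moves in all.
Check: all required cells visited; 5 ≤ 5 moves.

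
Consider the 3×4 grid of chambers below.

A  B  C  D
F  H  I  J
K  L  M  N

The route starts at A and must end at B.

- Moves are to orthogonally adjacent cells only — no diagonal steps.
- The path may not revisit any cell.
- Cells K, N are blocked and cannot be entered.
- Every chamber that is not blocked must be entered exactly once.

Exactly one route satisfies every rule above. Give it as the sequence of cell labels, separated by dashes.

Need to visit all 10 open cells exactly once, starting at A and ending at B.
Cell D has only two open neighbours (J and C), so the path must pass straight through it: one of those is the cell it's entered from and the other is where it exits.
Route from A: down to F, right to H, down to L, right to M, up to I, right to J, up to D, 2× left (reaching B) — 9 moves in all.
Check: all 10 open cells covered.

A - F - H - L - M - I - J - D - C - B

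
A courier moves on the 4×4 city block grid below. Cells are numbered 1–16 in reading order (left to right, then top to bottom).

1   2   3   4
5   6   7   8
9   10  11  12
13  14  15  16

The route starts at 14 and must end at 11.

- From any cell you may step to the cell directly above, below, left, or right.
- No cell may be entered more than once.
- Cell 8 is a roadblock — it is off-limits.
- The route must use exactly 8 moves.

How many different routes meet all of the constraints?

Need simple routes of exactly 8 moves from 14 to 11 (Manhattan distance 2, so 3 moves are spent on a detour and 3 undoing it).
Branch systematically from the start, pruning whenever the remaining move budget drops below the Manhattan distance to 11 or differs from it in parity. Grouping the completions by first move — via 10: 4; via 13: 5 (no valid completion starts via 15) — and summing: 4 + 5 = 9.
That gives 9 routes.

9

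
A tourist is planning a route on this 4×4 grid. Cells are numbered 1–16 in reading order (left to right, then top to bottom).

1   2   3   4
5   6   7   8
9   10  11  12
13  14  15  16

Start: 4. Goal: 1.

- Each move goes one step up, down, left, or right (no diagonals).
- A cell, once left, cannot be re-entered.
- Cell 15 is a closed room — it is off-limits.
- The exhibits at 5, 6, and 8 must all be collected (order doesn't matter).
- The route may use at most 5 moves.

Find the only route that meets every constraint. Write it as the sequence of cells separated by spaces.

Any route must reach 5, 6, and 8 and still end at 1 within 5 moves, so the order of the required stops is forced.
Route from 4: down 1 to 8, left 3 to 5, up 1 to 1 — 5 moves in all.
Check: all required cells visited; 5 ≤ 5 moves.

4 8 7 6 5 1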